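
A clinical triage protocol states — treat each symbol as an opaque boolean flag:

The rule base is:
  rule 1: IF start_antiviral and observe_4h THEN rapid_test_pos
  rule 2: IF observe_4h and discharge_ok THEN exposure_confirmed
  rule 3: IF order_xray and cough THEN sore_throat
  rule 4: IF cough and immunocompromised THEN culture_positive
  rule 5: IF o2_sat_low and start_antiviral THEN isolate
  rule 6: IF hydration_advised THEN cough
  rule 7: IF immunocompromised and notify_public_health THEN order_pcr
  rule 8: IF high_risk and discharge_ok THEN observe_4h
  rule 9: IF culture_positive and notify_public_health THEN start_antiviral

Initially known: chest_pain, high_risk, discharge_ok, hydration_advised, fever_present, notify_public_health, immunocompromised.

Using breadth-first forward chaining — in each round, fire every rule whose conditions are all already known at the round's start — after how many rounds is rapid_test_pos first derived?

4

Round 1: rule 6 [IF hydration_advised THEN cough]; rule 7 [IF immunocompromised and notify_public_health THEN order_pcr]; rule 8 [IF high_risk and discharge_ok THEN observe_4h]. Adds cough, order_pcr, observe_4h.
Round 2: rule 2 [IF observe_4h and discharge_ok THEN exposure_confirmed]; rule 4 [IF cough and immunocompromised THEN culture_positive]. Adds exposure_confirmed, culture_positive.
Round 3: rule 9 [IF culture_positive and notify_public_health THEN start_antiviral]. Adds start_antiviral.
Round 4: rule 1 [IF start_antiviral and observe_4h THEN rapid_test_pos]. Adds rapid_test_pos.
rapid_test_pos first appears in round 4.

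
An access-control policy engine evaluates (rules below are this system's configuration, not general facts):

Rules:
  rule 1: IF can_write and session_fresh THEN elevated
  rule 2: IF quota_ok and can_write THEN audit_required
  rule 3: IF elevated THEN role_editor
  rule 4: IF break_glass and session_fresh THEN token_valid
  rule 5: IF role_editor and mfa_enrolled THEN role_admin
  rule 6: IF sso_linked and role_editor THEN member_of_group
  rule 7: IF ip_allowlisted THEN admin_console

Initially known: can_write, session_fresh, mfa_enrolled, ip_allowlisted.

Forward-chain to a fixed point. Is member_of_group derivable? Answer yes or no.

Round 1: rule 1 [IF can_write and session_fresh THEN elevated]; rule 7 [IF ip_allowlisted THEN admin_console]. New: elevated, admin_console.
Round 2: rule 3 [IF elevated THEN role_editor]. New: role_editor.
Round 3: rule 5 [IF role_editor and mfa_enrolled THEN role_admin]. New: role_admin.
Fixed point reached. member_of_group is concluded only by rule 6; rule 6 needs sso_linked (never derived).

no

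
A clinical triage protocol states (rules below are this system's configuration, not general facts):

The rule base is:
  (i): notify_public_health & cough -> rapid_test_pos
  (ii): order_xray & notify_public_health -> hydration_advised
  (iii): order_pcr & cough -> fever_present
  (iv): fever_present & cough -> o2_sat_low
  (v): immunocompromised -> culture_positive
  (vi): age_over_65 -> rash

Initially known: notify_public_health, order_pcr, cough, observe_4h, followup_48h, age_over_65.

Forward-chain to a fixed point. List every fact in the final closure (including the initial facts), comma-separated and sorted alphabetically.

age_over_65, cough, fever_present, followup_48h, notify_public_health, o2_sat_low, observe_4h, order_pcr, rapid_test_pos, rash

[1] (i) [notify_public_health & cough -> rapid_test_pos]; (iii) [order_pcr & cough -> fever_present]; (vi) [age_over_65 -> rash]. ⇒ new: rapid_test_pos, fever_present, rash.
[2] (iv) [fever_present & cough -> o2_sat_low]. ⇒ new: o2_sat_low.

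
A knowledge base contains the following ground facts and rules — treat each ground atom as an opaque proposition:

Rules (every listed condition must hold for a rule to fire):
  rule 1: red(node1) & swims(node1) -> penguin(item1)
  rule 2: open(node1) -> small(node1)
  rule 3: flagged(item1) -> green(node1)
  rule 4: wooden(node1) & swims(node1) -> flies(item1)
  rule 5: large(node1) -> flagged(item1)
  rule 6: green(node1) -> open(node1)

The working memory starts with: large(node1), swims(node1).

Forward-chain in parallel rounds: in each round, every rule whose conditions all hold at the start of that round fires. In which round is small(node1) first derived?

Round 1 fires rule 5, giving flagged(item1).
Round 2 fires rule 3, giving green(node1).
Round 3 fires rule 6, giving open(node1).
Round 4 fires rule 2, giving small(node1).
small(node1) first appears in round 4.

4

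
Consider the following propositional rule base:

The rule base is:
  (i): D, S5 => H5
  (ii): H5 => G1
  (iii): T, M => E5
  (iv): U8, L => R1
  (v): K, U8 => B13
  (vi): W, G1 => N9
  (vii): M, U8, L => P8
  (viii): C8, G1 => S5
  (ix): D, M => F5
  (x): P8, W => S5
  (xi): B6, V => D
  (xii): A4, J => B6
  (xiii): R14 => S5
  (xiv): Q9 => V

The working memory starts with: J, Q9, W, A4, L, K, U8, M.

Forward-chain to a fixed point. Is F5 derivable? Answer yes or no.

yes

Round 1 fires (iv), (v), (vii), (xii), (xiv), giving R1, B13, P8, B6, V.
Round 2 fires (x), (xi), giving S5, D.
Round 3 fires (i), (ix), giving H5, F5.
Round 4 fires (ii), giving G1.
Round 5 fires (vi), giving N9.
F5 appears in round 3, so it is derivable.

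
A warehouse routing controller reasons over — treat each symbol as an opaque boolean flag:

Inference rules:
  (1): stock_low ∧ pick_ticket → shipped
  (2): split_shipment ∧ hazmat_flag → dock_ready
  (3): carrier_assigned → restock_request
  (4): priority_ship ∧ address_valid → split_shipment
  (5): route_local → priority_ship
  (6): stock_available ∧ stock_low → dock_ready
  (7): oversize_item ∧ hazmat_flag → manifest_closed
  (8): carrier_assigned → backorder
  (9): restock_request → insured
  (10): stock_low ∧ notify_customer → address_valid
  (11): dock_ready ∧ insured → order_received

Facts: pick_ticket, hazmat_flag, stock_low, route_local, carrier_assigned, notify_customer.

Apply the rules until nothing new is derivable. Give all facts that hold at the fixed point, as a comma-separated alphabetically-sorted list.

address_valid, backorder, carrier_assigned, dock_ready, hazmat_flag, insured, notify_customer, order_received, pick_ticket, priority_ship, restock_request, route_local, shipped, split_shipment, stock_low

Round 1: (1) [stock_low ∧ pick_ticket → shipped]; (3) [carrier_assigned → restock_request]; (5) [route_local → priority_ship]; (8) [carrier_assigned → backorder]; (10) [stock_low ∧ notify_customer → address_valid]. New: shipped, restock_request, priority_ship, backorder, address_valid.
Round 2: (4) [priority_ship ∧ address_valid → split_shipment]; (9) [restock_request → insured]. New: split_shipment, insured.
Round 3: (2) [split_shipment ∧ hazmat_flag → dock_ready]. New: dock_ready.
Round 4: (11) [dock_ready ∧ insured → order_received]. New: order_received.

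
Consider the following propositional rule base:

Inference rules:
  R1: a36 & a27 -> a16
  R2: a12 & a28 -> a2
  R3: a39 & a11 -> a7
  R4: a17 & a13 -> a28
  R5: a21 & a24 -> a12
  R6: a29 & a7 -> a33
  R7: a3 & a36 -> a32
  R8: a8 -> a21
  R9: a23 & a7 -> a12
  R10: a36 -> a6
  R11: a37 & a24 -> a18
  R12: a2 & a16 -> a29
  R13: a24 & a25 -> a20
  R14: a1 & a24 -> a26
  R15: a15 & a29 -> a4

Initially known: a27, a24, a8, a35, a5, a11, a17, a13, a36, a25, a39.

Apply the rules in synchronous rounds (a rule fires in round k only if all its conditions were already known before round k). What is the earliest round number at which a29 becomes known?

[1] R1 [a36 & a27 -> a16]; R3 [a39 & a11 -> a7]; R4 [a17 & a13 -> a28]; R8 [a8 -> a21]; R10 [a36 -> a6]; R13 [a24 & a25 -> a20]. ⇒ new: a16, a7, a28, a21, a6, a20.
[2] R5 [a21 & a24 -> a12]. ⇒ new: a12.
[3] R2 [a12 & a28 -> a2]. ⇒ new: a2.
[4] R12 [a2 & a16 -> a29]. ⇒ new: a29.
a29 first appears in round 4.

4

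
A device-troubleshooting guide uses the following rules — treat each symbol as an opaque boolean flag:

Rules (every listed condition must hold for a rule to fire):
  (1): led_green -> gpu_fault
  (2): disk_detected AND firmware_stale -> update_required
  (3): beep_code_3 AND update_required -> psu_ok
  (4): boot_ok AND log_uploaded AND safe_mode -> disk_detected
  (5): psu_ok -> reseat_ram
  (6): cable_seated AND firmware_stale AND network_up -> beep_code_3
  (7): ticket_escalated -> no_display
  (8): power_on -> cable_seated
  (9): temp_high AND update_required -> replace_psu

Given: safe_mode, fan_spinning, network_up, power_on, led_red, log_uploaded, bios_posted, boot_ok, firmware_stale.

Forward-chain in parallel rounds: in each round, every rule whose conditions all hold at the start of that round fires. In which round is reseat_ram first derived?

4

Round 1 fires (4), (8), giving disk_detected, cable_seated.
Round 2 fires (2), (6), giving update_required, beep_code_3.
Round 3 fires (3), giving psu_ok.
Round 4 fires (5), giving reseat_ram.
reseat_ram first appears in round 4.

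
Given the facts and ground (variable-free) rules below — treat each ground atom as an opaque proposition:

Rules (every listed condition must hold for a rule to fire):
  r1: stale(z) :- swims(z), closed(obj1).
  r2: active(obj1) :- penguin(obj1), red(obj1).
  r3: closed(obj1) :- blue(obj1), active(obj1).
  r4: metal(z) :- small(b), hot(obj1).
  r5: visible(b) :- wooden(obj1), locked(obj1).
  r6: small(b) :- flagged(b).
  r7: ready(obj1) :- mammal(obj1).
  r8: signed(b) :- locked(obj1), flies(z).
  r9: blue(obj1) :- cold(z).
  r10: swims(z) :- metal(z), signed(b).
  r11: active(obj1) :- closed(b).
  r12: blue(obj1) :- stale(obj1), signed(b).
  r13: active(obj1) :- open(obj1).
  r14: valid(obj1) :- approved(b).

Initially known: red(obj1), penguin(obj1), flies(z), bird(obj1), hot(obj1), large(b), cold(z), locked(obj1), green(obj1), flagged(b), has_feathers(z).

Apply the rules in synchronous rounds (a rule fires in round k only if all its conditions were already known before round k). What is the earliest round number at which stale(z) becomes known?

Round 1: r2 [active(obj1) :- penguin(obj1), red(obj1).]; r6 [small(b) :- flagged(b).]; r8 [signed(b) :- locked(obj1), flies(z).]; r9 [blue(obj1) :- cold(z).]. Adds active(obj1), small(b), signed(b), blue(obj1).
Round 2: r3 [closed(obj1) :- blue(obj1), active(obj1).]; r4 [metal(z) :- small(b), hot(obj1).]. Adds closed(obj1), metal(z).
Round 3: r10 [swims(z) :- metal(z), signed(b).]. Adds swims(z).
Round 4: r1 [stale(z) :- swims(z), closed(obj1).]. Adds stale(z).
stale(z) first appears in round 4.

4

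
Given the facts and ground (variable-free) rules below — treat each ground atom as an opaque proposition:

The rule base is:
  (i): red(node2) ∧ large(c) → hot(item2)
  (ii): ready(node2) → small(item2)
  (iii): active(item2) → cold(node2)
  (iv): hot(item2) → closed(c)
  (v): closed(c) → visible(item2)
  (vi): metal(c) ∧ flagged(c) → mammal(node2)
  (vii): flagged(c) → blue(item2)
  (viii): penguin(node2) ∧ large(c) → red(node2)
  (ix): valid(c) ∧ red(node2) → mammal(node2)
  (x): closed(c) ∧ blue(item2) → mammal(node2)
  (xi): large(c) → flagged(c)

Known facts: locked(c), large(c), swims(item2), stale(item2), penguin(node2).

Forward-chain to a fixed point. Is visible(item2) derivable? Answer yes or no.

yes

Round 1 fires (viii), (xi), giving red(node2), flagged(c).
Round 2 fires (i), (vii), giving hot(item2), blue(item2).
Round 3 fires (iv), giving closed(c).
Round 4 fires (v), (x), giving visible(item2), mammal(node2).
visible(item2) appears in round 4, so it is derivable.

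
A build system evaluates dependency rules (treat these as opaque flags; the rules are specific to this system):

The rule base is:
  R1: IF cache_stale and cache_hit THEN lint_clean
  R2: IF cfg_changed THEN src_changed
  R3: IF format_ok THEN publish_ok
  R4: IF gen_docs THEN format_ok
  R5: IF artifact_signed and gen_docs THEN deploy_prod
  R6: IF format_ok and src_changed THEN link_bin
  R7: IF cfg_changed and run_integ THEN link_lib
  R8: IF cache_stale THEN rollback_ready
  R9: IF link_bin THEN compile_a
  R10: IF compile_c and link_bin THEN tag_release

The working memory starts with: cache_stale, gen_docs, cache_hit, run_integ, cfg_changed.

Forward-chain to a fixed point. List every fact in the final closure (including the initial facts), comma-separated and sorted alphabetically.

[1] R1 [IF cache_stale and cache_hit THEN lint_clean]; R2 [IF cfg_changed THEN src_changed]; R4 [IF gen_docs THEN format_ok]; R7 [IF cfg_changed and run_integ THEN link_lib]; R8 [IF cache_stale THEN rollback_ready]. ⇒ new: lint_clean, src_changed, format_ok, link_lib, rollback_ready.
[2] R3 [IF format_ok THEN publish_ok]; R6 [IF format_ok and src_changed THEN link_bin]. ⇒ new: publish_ok, link_bin.
[3] R9 [IF link_bin THEN compile_a]. ⇒ new: compile_a.

cache_hit, cache_stale, cfg_changed, compile_a, format_ok, gen_docs, link_bin, link_lib, lint_clean, publish_ok, rollback_ready, run_integ, src_changed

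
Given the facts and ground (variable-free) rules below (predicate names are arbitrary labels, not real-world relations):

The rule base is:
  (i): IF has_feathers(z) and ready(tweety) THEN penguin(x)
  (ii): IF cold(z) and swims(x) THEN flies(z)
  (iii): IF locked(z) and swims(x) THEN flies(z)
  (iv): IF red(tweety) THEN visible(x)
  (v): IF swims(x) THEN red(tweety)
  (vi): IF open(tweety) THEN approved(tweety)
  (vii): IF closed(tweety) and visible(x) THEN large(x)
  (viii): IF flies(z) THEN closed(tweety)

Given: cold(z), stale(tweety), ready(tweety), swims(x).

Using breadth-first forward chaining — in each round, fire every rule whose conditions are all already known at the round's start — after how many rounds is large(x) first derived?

3

Round 1: (ii) [IF cold(z) and swims(x) THEN flies(z)]; (v) [IF swims(x) THEN red(tweety)]. Adds flies(z), red(tweety).
Round 2: (iv) [IF red(tweety) THEN visible(x)]; (viii) [IF flies(z) THEN closed(tweety)]. Adds visible(x), closed(tweety).
Round 3: (vii) [IF closed(tweety) and visible(x) THEN large(x)]. Adds large(x).
large(x) first appears in round 3.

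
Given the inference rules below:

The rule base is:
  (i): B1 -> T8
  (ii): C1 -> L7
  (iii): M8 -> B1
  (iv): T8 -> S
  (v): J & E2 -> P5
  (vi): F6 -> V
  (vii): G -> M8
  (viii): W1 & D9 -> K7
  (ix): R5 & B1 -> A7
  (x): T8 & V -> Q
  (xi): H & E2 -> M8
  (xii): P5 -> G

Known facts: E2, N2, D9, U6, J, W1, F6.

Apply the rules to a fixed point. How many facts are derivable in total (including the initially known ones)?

Round 1: (v) [J & E2 -> P5]; (vi) [F6 -> V]; (viii) [W1 & D9 -> K7]. Adds P5, V, K7.
Round 2: (xii) [P5 -> G]. Adds G.
Round 3: (vii) [G -> M8]. Adds M8.
Round 4: (iii) [M8 -> B1]. Adds B1.
Round 5: (i) [B1 -> T8]. Adds T8.
Round 6: (iv) [T8 -> S]; (x) [T8 & V -> Q]. Adds S, Q.
Closure: {B1, D9, E2, F6, G, J, K7, M8, N2, P5, Q, S, T8, U6, V, W1} — 16 facts.

16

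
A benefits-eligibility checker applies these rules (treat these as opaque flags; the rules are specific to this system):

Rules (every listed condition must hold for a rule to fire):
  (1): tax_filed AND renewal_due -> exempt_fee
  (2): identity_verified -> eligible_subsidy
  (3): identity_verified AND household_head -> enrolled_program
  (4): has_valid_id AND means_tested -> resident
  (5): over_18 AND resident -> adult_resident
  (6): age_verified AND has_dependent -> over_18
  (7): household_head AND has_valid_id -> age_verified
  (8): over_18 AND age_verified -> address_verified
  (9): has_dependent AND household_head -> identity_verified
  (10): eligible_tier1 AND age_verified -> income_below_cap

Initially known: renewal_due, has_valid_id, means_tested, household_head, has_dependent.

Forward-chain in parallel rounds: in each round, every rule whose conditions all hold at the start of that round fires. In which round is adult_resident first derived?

Round 1: (4) [has_valid_id AND means_tested -> resident]; (7) [household_head AND has_valid_id -> age_verified]; (9) [has_dependent AND household_head -> identity_verified]. Adds resident, age_verified, identity_verified.
Round 2: (2) [identity_verified -> eligible_subsidy]; (3) [identity_verified AND household_head -> enrolled_program]; (6) [age_verified AND has_dependent -> over_18]. Adds eligible_subsidy, enrolled_program, over_18.
Round 3: (5) [over_18 AND resident -> adult_resident]; (8) [over_18 AND age_verified -> address_verified]. Adds adult_resident, address_verified.
adult_resident first appears in round 3.

3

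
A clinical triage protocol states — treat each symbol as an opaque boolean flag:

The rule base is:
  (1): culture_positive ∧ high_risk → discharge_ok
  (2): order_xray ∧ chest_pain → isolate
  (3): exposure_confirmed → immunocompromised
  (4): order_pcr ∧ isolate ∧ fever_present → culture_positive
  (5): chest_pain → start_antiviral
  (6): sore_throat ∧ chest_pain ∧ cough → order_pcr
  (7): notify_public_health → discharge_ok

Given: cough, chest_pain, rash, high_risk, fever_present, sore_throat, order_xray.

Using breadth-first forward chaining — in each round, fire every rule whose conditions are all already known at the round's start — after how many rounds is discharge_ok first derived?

Round 1 — (2), (5), (6), derive isolate, start_antiviral, order_pcr.
Round 2 — (4), derive culture_positive.
Round 3 — (1), derive discharge_ok.
discharge_ok first appears in round 3.

3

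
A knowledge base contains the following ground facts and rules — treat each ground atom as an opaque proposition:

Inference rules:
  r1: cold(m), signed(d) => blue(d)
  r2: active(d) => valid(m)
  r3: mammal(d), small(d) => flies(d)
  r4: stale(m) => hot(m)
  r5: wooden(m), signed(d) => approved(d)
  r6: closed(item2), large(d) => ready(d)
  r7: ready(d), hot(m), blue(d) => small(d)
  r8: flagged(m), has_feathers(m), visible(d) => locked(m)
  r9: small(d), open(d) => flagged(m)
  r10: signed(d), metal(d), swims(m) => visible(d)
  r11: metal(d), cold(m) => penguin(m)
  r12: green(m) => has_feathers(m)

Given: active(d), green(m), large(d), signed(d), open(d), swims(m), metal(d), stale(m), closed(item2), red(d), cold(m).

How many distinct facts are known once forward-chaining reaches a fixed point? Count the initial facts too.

[1] r1 [cold(m), signed(d) => blue(d)]; r2 [active(d) => valid(m)]; r4 [stale(m) => hot(m)]; r6 [closed(item2), large(d) => ready(d)]; r10 [signed(d), metal(d), swims(m) => visible(d)]; r11 [metal(d), cold(m) => penguin(m)]; r12 [green(m) => has_feathers(m)]. ⇒ new: blue(d), valid(m), hot(m), ready(d), visible(d), penguin(m), has_feathers(m).
[2] r7 [ready(d), hot(m), blue(d) => small(d)]. ⇒ new: small(d).
[3] r9 [small(d), open(d) => flagged(m)]. ⇒ new: flagged(m).
[4] r8 [flagged(m), has_feathers(m), visible(d) => locked(m)]. ⇒ new: locked(m).
Closure: {active(d), blue(d), closed(item2), cold(m), flagged(m), green(m), has_feathers(m), hot(m), large(d), locked(m), metal(d), open(d), penguin(m), ready(d), red(d), signed(d), small(d), stale(m), swims(m), valid(m), visible(d)} — 21 facts.

21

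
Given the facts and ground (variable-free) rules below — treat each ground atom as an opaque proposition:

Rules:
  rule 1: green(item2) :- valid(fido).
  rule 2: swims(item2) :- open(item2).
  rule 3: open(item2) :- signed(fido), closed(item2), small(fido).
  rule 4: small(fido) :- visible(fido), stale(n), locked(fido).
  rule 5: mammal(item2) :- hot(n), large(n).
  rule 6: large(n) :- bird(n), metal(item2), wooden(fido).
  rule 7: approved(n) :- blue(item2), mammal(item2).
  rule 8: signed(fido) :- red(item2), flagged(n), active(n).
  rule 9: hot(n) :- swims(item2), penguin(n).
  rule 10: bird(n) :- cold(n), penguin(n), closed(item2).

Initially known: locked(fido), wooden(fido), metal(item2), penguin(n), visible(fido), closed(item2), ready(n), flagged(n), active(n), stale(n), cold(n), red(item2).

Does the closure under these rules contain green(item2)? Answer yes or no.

no

Round 1 fires rule 4, rule 8, rule 10, giving small(fido), signed(fido), bird(n).
Round 2 fires rule 3, rule 6, giving open(item2), large(n).
Round 3 fires rule 2, giving swims(item2).
Round 4 fires rule 9, giving hot(n).
Round 5 fires rule 5, giving mammal(item2).
Fixed point reached. green(item2) is concluded only by rule 1; rule 1 needs valid(fido) (never derived).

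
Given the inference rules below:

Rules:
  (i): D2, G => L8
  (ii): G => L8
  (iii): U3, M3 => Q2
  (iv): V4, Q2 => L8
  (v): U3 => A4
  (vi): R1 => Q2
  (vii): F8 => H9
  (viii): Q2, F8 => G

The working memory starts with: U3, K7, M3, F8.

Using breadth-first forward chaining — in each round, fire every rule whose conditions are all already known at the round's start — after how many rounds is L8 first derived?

[1] (iii) [U3, M3 => Q2]; (v) [U3 => A4]; (vii) [F8 => H9]. ⇒ new: Q2, A4, H9.
[2] (viii) [Q2, F8 => G]. ⇒ new: G.
[3] (ii) [G => L8]. ⇒ new: L8.
L8 first appears in round 3.

3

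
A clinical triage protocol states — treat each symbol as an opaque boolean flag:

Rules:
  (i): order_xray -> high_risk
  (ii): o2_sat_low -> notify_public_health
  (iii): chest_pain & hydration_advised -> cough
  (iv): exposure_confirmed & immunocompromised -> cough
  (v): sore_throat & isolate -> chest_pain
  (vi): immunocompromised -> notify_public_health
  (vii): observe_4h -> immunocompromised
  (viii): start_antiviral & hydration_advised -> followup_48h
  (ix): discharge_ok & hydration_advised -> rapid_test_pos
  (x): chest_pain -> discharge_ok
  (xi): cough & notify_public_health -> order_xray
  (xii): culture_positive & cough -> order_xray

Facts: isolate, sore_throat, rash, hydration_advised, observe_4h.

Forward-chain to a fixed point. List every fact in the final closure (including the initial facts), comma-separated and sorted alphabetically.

chest_pain, cough, discharge_ok, high_risk, hydration_advised, immunocompromised, isolate, notify_public_health, observe_4h, order_xray, rapid_test_pos, rash, sore_throat

Round 1: (v) [sore_throat & isolate -> chest_pain]; (vii) [observe_4h -> immunocompromised]. New: chest_pain, immunocompromised.
Round 2: (iii) [chest_pain & hydration_advised -> cough]; (vi) [immunocompromised -> notify_public_health]; (x) [chest_pain -> discharge_ok]. New: cough, notify_public_health, discharge_ok.
Round 3: (ix) [discharge_ok & hydration_advised -> rapid_test_pos]; (xi) [cough & notify_public_health -> order_xray]. New: rapid_test_pos, order_xray.
Round 4: (i) [order_xray -> high_risk]. New: high_risk.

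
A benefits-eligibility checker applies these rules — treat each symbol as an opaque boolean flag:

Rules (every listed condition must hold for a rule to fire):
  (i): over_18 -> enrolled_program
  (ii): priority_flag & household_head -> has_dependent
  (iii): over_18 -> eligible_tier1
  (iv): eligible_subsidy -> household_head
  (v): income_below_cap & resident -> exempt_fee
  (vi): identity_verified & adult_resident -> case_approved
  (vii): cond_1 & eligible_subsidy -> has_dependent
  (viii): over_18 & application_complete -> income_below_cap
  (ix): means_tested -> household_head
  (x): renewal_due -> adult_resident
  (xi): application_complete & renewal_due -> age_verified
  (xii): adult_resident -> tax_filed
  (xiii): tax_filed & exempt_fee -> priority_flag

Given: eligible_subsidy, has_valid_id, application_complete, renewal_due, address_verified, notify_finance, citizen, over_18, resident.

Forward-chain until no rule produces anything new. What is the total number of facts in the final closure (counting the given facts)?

19

Round 1: (i) [over_18 -> enrolled_program]; (iii) [over_18 -> eligible_tier1]; (iv) [eligible_subsidy -> household_head]; (viii) [over_18 & application_complete -> income_below_cap]; (x) [renewal_due -> adult_resident]; (xi) [application_complete & renewal_due -> age_verified]. Adds enrolled_program, eligible_tier1, household_head, income_below_cap, adult_resident, age_verified.
Round 2: (v) [income_below_cap & resident -> exempt_fee]; (xii) [adult_resident -> tax_filed]. Adds exempt_fee, tax_filed.
Round 3: (xiii) [tax_filed & exempt_fee -> priority_flag]. Adds priority_flag.
Round 4: (ii) [priority_flag & household_head -> has_dependent]. Adds has_dependent.
Closure: {address_verified, adult_resident, age_verified, application_complete, citizen, eligible_subsidy, eligible_tier1, enrolled_program, exempt_fee, has_dependent, has_valid_id, household_head, income_below_cap, notify_finance, over_18, priority_flag, renewal_due, resident, tax_filed} — 19 facts.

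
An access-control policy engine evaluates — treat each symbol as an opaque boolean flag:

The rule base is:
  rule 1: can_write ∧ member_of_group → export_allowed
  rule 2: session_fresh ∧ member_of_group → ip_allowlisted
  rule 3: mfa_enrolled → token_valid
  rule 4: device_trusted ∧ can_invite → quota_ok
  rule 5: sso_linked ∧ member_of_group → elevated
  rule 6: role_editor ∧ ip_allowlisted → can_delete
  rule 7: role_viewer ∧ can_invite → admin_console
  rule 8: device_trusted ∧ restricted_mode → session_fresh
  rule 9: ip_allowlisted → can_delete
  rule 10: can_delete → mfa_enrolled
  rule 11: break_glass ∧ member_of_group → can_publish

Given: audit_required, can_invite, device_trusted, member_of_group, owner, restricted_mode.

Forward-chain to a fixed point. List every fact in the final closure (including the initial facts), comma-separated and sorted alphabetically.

Round 1: rule 4 [device_trusted ∧ can_invite → quota_ok]; rule 8 [device_trusted ∧ restricted_mode → session_fresh]. Adds quota_ok, session_fresh.
Round 2: rule 2 [session_fresh ∧ member_of_group → ip_allowlisted]. Adds ip_allowlisted.
Round 3: rule 9 [ip_allowlisted → can_delete]. Adds can_delete.
Round 4: rule 10 [can_delete → mfa_enrolled]. Adds mfa_enrolled.
Round 5: rule 3 [mfa_enrolled → token_valid]. Adds token_valid.

audit_required, can_delete, can_invite, device_trusted, ip_allowlisted, member_of_group, mfa_enrolled, owner, quota_ok, restricted_mode, session_fresh, token_valid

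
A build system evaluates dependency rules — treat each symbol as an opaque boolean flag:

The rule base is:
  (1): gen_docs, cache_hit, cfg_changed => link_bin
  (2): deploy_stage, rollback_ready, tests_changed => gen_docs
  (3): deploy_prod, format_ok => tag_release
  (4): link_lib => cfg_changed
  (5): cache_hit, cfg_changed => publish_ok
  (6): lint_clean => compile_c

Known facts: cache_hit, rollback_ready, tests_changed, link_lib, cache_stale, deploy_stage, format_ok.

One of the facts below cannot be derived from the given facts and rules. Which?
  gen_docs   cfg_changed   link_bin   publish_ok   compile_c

Round 1 — (2), (4), derive gen_docs, cfg_changed.
Round 2 — (1), (5), derive link_bin, publish_ok.
Derived: cfg_changed (round 1), publish_ok (round 2), link_bin (round 2), gen_docs (round 1). compile_c never appears in any round.

compile_c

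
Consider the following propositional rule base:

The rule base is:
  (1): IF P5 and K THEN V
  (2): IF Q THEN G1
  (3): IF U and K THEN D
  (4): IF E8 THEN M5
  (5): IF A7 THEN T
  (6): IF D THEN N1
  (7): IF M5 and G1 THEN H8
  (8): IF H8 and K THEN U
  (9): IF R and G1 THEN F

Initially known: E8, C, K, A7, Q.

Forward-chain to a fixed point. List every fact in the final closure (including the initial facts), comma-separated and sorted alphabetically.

A7, C, D, E8, G1, H8, K, M5, N1, Q, T, U

Round 1: (2) [IF Q THEN G1]; (4) [IF E8 THEN M5]; (5) [IF A7 THEN T]. Adds G1, M5, T.
Round 2: (7) [IF M5 and G1 THEN H8]. Adds H8.
Round 3: (8) [IF H8 and K THEN U]. Adds U.
Round 4: (3) [IF U and K THEN D]. Adds D.
Round 5: (6) [IF D THEN N1]. Adds N1.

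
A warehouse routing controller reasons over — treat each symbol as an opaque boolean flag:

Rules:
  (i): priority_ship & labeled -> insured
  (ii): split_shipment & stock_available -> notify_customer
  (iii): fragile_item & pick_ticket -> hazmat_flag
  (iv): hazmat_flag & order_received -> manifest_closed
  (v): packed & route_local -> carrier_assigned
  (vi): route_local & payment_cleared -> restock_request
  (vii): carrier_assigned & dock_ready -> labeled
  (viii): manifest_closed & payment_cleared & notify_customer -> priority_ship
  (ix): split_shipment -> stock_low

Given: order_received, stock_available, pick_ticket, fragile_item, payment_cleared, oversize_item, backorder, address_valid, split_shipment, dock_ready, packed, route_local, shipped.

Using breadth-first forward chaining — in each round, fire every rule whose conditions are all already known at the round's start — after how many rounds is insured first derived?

4

[1] (ii) [split_shipment & stock_available -> notify_customer]; (iii) [fragile_item & pick_ticket -> hazmat_flag]; (v) [packed & route_local -> carrier_assigned]; (vi) [route_local & payment_cleared -> restock_request]; (ix) [split_shipment -> stock_low]. ⇒ new: notify_customer, hazmat_flag, carrier_assigned, restock_request, stock_low.
[2] (iv) [hazmat_flag & order_received -> manifest_closed]; (vii) [carrier_assigned & dock_ready -> labeled]. ⇒ new: manifest_closed, labeled.
[3] (viii) [manifest_closed & payment_cleared & notify_customer -> priority_ship]. ⇒ new: priority_ship.
[4] (i) [priority_ship & labeled -> insured]. ⇒ new: insured.
insured first appears in round 4.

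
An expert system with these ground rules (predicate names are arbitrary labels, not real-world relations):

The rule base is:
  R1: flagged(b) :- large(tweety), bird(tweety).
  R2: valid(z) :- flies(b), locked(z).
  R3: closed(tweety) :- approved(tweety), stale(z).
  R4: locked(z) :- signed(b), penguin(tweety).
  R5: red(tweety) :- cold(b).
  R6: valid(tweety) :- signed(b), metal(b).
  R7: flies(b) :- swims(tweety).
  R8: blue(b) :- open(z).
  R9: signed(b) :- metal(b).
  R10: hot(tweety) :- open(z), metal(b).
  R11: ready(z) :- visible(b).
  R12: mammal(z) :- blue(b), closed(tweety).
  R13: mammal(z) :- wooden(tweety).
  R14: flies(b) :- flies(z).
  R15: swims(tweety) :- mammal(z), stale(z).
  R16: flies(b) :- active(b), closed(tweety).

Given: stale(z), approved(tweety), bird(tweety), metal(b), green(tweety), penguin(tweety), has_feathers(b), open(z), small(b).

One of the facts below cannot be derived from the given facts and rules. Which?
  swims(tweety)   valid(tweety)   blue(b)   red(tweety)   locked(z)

red(tweety)

Round 1: R3 [closed(tweety) :- approved(tweety), stale(z).]; R8 [blue(b) :- open(z).]; R9 [signed(b) :- metal(b).]; R10 [hot(tweety) :- open(z), metal(b).]. New: closed(tweety), blue(b), signed(b), hot(tweety).
Round 2: R4 [locked(z) :- signed(b), penguin(tweety).]; R6 [valid(tweety) :- signed(b), metal(b).]; R12 [mammal(z) :- blue(b), closed(tweety).]. New: locked(z), valid(tweety), mammal(z).
Round 3: R15 [swims(tweety) :- mammal(z), stale(z).]. New: swims(tweety).
Round 4: R7 [flies(b) :- swims(tweety).]. New: flies(b).
Round 5: R2 [valid(z) :- flies(b), locked(z).]. New: valid(z).
Derived: blue(b) (round 1), locked(z) (round 2), swims(tweety) (round 3), valid(tweety) (round 2). red(tweety) never appears in any round.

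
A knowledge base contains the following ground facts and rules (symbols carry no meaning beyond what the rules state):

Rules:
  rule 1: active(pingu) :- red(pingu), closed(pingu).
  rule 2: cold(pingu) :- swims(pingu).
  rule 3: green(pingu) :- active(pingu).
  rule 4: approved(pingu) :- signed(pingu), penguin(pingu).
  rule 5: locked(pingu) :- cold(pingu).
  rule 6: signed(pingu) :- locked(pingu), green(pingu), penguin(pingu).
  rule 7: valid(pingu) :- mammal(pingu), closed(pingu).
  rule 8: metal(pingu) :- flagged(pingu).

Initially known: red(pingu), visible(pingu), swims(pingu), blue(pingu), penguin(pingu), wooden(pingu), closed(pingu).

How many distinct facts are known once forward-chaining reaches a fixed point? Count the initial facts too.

[1] rule 1 [active(pingu) :- red(pingu), closed(pingu).]; rule 2 [cold(pingu) :- swims(pingu).]. ⇒ new: active(pingu), cold(pingu).
[2] rule 3 [green(pingu) :- active(pingu).]; rule 5 [locked(pingu) :- cold(pingu).]. ⇒ new: green(pingu), locked(pingu).
[3] rule 6 [signed(pingu) :- locked(pingu), green(pingu), penguin(pingu).]. ⇒ new: signed(pingu).
[4] rule 4 [approved(pingu) :- signed(pingu), penguin(pingu).]. ⇒ new: approved(pingu).
Closure: {active(pingu), approved(pingu), blue(pingu), closed(pingu), cold(pingu), green(pingu), locked(pingu), penguin(pingu), red(pingu), signed(pingu), swims(pingu), visible(pingu), wooden(pingu)} — 13 facts.

13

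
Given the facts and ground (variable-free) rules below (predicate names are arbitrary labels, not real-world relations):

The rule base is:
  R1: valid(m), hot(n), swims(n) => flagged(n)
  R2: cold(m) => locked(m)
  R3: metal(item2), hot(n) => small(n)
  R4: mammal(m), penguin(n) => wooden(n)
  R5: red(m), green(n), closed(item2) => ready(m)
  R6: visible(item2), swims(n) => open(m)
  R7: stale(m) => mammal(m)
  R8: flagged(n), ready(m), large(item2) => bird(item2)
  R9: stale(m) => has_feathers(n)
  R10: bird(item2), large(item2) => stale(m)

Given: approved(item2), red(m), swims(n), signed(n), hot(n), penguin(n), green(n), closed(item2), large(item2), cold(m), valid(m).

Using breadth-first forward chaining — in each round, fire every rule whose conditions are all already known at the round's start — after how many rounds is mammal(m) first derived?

Round 1: R1 [valid(m), hot(n), swims(n) => flagged(n)]; R2 [cold(m) => locked(m)]; R5 [red(m), green(n), closed(item2) => ready(m)]. New: flagged(n), locked(m), ready(m).
Round 2: R8 [flagged(n), ready(m), large(item2) => bird(item2)]. New: bird(item2).
Round 3: R10 [bird(item2), large(item2) => stale(m)]. New: stale(m).
Round 4: R7 [stale(m) => mammal(m)]; R9 [stale(m) => has_feathers(n)]. New: mammal(m), has_feathers(n).
mammal(m) first appears in round 4.

4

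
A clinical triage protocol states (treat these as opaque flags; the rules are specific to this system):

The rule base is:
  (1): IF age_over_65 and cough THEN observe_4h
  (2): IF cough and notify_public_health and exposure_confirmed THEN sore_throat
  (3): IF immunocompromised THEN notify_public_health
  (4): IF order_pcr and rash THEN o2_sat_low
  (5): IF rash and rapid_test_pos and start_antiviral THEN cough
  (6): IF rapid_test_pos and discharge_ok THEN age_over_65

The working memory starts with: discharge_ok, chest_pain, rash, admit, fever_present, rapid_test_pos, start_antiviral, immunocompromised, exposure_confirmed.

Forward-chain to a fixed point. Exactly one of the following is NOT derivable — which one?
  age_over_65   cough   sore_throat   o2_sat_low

o2_sat_low

Round 1 — (3), (5), (6), derive notify_public_health, cough, age_over_65.
Round 2 — (1), (2), derive observe_4h, sore_throat.
Derived: age_over_65 (round 1), cough (round 1), sore_throat (round 2). o2_sat_low never appears in any round.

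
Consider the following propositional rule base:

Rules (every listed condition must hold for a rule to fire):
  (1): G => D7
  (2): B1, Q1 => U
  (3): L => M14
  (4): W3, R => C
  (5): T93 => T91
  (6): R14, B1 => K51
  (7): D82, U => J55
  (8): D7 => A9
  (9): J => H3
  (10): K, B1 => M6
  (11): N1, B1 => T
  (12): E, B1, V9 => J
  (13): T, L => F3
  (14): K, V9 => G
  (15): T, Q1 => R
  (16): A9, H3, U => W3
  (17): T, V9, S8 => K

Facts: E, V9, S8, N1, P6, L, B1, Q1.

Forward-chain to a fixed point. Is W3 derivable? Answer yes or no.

Round 1: (2) [B1, Q1 => U]; (3) [L => M14]; (11) [N1, B1 => T]; (12) [E, B1, V9 => J]. Adds U, M14, T, J.
Round 2: (9) [J => H3]; (13) [T, L => F3]; (15) [T, Q1 => R]; (17) [T, V9, S8 => K]. Adds H3, F3, R, K.
Round 3: (10) [K, B1 => M6]; (14) [K, V9 => G]. Adds M6, G.
Round 4: (1) [G => D7]. Adds D7.
Round 5: (8) [D7 => A9]. Adds A9.
Round 6: (16) [A9, H3, U => W3]. Adds W3.
Round 7: (4) [W3, R => C]. Adds C.
W3 appears in round 6, so it is derivable.

yes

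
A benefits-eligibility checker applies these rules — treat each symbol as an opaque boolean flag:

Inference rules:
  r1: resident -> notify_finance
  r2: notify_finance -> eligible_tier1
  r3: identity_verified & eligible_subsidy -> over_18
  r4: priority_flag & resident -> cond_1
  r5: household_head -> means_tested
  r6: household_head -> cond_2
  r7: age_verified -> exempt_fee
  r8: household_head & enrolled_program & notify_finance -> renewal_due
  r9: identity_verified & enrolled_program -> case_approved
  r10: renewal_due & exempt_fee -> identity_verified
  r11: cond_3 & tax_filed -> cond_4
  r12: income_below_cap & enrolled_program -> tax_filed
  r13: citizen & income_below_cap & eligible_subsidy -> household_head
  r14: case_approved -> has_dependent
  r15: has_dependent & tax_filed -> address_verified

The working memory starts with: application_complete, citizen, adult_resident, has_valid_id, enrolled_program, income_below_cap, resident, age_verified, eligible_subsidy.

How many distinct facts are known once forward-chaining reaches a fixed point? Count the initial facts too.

22

Round 1 fires r1, r7, r12, r13, giving notify_finance, exempt_fee, tax_filed, household_head.
Round 2 fires r2, r5, r6, r8, giving eligible_tier1, means_tested, cond_2, renewal_due.
Round 3 fires r10, giving identity_verified.
Round 4 fires r3, r9, giving over_18, case_approved.
Round 5 fires r14, giving has_dependent.
Round 6 fires r15, giving address_verified.
Closure: {address_verified, adult_resident, age_verified, application_complete, case_approved, citizen, cond_2, eligible_subsidy, eligible_tier1, enrolled_program, exempt_fee, has_dependent, has_valid_id, household_head, identity_verified, income_below_cap, means_tested, notify_finance, over_18, renewal_due, resident, tax_filed} — 22 facts.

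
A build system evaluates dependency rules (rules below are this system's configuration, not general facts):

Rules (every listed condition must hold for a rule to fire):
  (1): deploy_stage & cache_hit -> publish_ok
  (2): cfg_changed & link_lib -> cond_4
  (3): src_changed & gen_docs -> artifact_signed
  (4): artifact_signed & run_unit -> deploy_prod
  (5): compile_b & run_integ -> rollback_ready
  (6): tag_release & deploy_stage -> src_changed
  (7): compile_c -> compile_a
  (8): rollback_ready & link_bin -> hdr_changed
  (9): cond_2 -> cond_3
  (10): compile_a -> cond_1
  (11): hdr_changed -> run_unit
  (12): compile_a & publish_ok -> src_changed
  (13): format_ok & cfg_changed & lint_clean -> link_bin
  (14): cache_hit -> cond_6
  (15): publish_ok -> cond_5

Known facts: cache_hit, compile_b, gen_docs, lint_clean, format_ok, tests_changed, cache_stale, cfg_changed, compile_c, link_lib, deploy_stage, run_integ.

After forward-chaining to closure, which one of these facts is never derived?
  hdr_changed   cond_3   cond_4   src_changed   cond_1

cond_3

Round 1: (1) [deploy_stage & cache_hit -> publish_ok]; (2) [cfg_changed & link_lib -> cond_4]; (5) [compile_b & run_integ -> rollback_ready]; (7) [compile_c -> compile_a]; (13) [format_ok & cfg_changed & lint_clean -> link_bin]; (14) [cache_hit -> cond_6]. Adds publish_ok, cond_4, rollback_ready, compile_a, link_bin, cond_6.
Round 2: (8) [rollback_ready & link_bin -> hdr_changed]; (10) [compile_a -> cond_1]; (12) [compile_a & publish_ok -> src_changed]; (15) [publish_ok -> cond_5]. Adds hdr_changed, cond_1, src_changed, cond_5.
Round 3: (3) [src_changed & gen_docs -> artifact_signed]; (11) [hdr_changed -> run_unit]. Adds artifact_signed, run_unit.
Round 4: (4) [artifact_signed & run_unit -> deploy_prod]. Adds deploy_prod.
Derived: cond_4 (round 1), cond_1 (round 2), src_changed (round 2), hdr_changed (round 2). cond_3 never appears in any round.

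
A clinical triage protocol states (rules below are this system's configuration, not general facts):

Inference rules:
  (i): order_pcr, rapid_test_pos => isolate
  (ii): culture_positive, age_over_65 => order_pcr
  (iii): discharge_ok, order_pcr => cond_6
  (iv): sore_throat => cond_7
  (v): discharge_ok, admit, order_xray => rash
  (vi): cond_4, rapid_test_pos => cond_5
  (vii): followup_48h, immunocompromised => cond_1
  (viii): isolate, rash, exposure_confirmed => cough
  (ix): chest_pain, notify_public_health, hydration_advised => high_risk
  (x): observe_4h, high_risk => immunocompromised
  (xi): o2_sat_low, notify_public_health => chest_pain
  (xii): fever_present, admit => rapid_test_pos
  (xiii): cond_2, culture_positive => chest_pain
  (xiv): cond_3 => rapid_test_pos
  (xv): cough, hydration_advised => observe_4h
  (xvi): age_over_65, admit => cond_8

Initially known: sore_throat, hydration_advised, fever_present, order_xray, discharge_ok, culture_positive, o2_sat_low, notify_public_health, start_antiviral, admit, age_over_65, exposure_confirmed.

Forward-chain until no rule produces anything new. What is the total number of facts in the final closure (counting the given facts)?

Round 1: (ii) [culture_positive, age_over_65 => order_pcr]; (iv) [sore_throat => cond_7]; (v) [discharge_ok, admit, order_xray => rash]; (xi) [o2_sat_low, notify_public_health => chest_pain]; (xii) [fever_present, admit => rapid_test_pos]; (xvi) [age_over_65, admit => cond_8]. New: order_pcr, cond_7, rash, chest_pain, rapid_test_pos, cond_8.
Round 2: (i) [order_pcr, rapid_test_pos => isolate]; (iii) [discharge_ok, order_pcr => cond_6]; (ix) [chest_pain, notify_public_health, hydration_advised => high_risk]. New: isolate, cond_6, high_risk.
Round 3: (viii) [isolate, rash, exposure_confirmed => cough]. New: cough.
Round 4: (xv) [cough, hydration_advised => observe_4h]. New: observe_4h.
Round 5: (x) [observe_4h, high_risk => immunocompromised]. New: immunocompromised.
Closure: {admit, age_over_65, chest_pain, cond_6, cond_7, cond_8, cough, culture_positive, discharge_ok, exposure_confirmed, fever_present, high_risk, hydration_advised, immunocompromised, isolate, notify_public_health, o2_sat_low, observe_4h, order_pcr, order_xray, rapid_test_pos, rash, sore_throat, start_antiviral} — 24 facts.

24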